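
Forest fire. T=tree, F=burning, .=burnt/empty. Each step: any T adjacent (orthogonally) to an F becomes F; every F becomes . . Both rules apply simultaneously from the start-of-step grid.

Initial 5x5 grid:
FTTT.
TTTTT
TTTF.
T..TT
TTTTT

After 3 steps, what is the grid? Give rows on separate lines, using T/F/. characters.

Step 1: 5 trees catch fire, 2 burn out
  .FTT.
  FTTFT
  TTF..
  T..FT
  TTTTT
Step 2: 9 trees catch fire, 5 burn out
  ..FF.
  .FF.F
  FF...
  T...F
  TTTFT
Step 3: 3 trees catch fire, 9 burn out
  .....
  .....
  .....
  F....
  TTF.F

.....
.....
.....
F....
TTF.F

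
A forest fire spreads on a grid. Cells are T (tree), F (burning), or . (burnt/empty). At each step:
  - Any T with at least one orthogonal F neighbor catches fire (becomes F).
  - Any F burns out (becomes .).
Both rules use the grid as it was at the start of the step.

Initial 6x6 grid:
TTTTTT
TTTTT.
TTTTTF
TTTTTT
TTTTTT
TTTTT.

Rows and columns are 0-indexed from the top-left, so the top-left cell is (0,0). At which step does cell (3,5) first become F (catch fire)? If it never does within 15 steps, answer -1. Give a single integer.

Step 1: cell (3,5)='F' (+2 fires, +1 burnt)
  -> target ignites at step 1
Step 2: cell (3,5)='.' (+4 fires, +2 burnt)
Step 3: cell (3,5)='.' (+5 fires, +4 burnt)
Step 4: cell (3,5)='.' (+7 fires, +5 burnt)
Step 5: cell (3,5)='.' (+6 fires, +7 burnt)
Step 6: cell (3,5)='.' (+5 fires, +6 burnt)
Step 7: cell (3,5)='.' (+3 fires, +5 burnt)
Step 8: cell (3,5)='.' (+1 fires, +3 burnt)
Step 9: cell (3,5)='.' (+0 fires, +1 burnt)
  fire out at step 9

1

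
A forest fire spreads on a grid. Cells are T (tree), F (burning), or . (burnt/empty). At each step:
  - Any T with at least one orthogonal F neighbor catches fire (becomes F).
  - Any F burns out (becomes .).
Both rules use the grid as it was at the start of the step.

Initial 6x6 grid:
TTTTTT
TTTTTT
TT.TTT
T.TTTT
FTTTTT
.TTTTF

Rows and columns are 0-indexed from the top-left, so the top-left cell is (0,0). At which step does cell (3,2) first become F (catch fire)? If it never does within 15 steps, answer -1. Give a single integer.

Step 1: cell (3,2)='T' (+4 fires, +2 burnt)
Step 2: cell (3,2)='T' (+6 fires, +4 burnt)
Step 3: cell (3,2)='F' (+7 fires, +6 burnt)
  -> target ignites at step 3
Step 4: cell (3,2)='.' (+5 fires, +7 burnt)
Step 5: cell (3,2)='.' (+5 fires, +5 burnt)
Step 6: cell (3,2)='.' (+3 fires, +5 burnt)
Step 7: cell (3,2)='.' (+1 fires, +3 burnt)
Step 8: cell (3,2)='.' (+0 fires, +1 burnt)
  fire out at step 8

3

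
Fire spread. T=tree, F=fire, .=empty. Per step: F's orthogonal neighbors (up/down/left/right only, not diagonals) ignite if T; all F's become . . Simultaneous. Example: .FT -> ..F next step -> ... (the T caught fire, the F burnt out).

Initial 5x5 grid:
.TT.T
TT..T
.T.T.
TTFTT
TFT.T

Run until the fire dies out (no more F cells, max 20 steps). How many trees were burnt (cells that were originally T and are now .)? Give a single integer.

Answer: 13

Derivation:
Step 1: +4 fires, +2 burnt (F count now 4)
Step 2: +4 fires, +4 burnt (F count now 4)
Step 3: +2 fires, +4 burnt (F count now 2)
Step 4: +2 fires, +2 burnt (F count now 2)
Step 5: +1 fires, +2 burnt (F count now 1)
Step 6: +0 fires, +1 burnt (F count now 0)
Fire out after step 6
Initially T: 15, now '.': 23
Total burnt (originally-T cells now '.'): 13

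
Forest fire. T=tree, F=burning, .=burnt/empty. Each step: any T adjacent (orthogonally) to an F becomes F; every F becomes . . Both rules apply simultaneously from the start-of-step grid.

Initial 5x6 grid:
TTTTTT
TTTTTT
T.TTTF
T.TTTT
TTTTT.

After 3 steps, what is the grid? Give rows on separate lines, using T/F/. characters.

Step 1: 3 trees catch fire, 1 burn out
  TTTTTT
  TTTTTF
  T.TTF.
  T.TTTF
  TTTTT.
Step 2: 4 trees catch fire, 3 burn out
  TTTTTF
  TTTTF.
  T.TF..
  T.TTF.
  TTTTT.
Step 3: 5 trees catch fire, 4 burn out
  TTTTF.
  TTTF..
  T.F...
  T.TF..
  TTTTF.

TTTTF.
TTTF..
T.F...
T.TF..
TTTTF.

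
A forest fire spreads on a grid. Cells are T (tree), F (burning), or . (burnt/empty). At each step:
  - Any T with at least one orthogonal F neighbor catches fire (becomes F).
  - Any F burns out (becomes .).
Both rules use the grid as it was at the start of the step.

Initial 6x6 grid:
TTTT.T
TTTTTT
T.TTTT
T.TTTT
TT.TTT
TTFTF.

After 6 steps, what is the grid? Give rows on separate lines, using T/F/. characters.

Step 1: 3 trees catch fire, 2 burn out
  TTTT.T
  TTTTTT
  T.TTTT
  T.TTTT
  TT.TFT
  TF.F..
Step 2: 5 trees catch fire, 3 burn out
  TTTT.T
  TTTTTT
  T.TTTT
  T.TTFT
  TF.F.F
  F.....
Step 3: 4 trees catch fire, 5 burn out
  TTTT.T
  TTTTTT
  T.TTFT
  T.TF.F
  F.....
  ......
Step 4: 5 trees catch fire, 4 burn out
  TTTT.T
  TTTTFT
  T.TF.F
  F.F...
  ......
  ......
Step 5: 4 trees catch fire, 5 burn out
  TTTT.T
  TTTF.F
  F.F...
  ......
  ......
  ......
Step 6: 4 trees catch fire, 4 burn out
  TTTF.F
  FTF...
  ......
  ......
  ......
  ......

TTTF.F
FTF...
......
......
......
......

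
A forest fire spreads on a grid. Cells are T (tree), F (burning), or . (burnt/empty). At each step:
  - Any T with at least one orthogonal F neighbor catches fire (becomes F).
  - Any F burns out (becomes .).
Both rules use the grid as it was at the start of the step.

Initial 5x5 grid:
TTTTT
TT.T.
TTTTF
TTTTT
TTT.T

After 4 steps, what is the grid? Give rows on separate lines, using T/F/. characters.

Step 1: 2 trees catch fire, 1 burn out
  TTTTT
  TT.T.
  TTTF.
  TTTTF
  TTT.T
Step 2: 4 trees catch fire, 2 burn out
  TTTTT
  TT.F.
  TTF..
  TTTF.
  TTT.F
Step 3: 3 trees catch fire, 4 burn out
  TTTFT
  TT...
  TF...
  TTF..
  TTT..
Step 4: 6 trees catch fire, 3 burn out
  TTF.F
  TF...
  F....
  TF...
  TTF..

TTF.F
TF...
F....
TF...
TTF..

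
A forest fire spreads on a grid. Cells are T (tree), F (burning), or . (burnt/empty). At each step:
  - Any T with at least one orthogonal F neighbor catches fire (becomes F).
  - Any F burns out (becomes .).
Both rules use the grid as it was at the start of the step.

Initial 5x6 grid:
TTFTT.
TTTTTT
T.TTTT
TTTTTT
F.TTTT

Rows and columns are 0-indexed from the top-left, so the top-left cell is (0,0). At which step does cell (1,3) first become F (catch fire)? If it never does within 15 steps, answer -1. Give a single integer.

Step 1: cell (1,3)='T' (+4 fires, +2 burnt)
Step 2: cell (1,3)='F' (+7 fires, +4 burnt)
  -> target ignites at step 2
Step 3: cell (1,3)='.' (+4 fires, +7 burnt)
Step 4: cell (1,3)='.' (+4 fires, +4 burnt)
Step 5: cell (1,3)='.' (+3 fires, +4 burnt)
Step 6: cell (1,3)='.' (+2 fires, +3 burnt)
Step 7: cell (1,3)='.' (+1 fires, +2 burnt)
Step 8: cell (1,3)='.' (+0 fires, +1 burnt)
  fire out at step 8

2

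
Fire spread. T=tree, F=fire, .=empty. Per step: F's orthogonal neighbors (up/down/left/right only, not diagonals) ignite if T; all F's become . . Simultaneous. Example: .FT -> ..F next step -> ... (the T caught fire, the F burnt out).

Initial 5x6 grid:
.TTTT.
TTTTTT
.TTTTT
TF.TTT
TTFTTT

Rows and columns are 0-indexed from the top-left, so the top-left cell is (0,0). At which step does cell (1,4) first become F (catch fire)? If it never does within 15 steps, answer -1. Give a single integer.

Step 1: cell (1,4)='T' (+4 fires, +2 burnt)
Step 2: cell (1,4)='T' (+5 fires, +4 burnt)
Step 3: cell (1,4)='T' (+6 fires, +5 burnt)
Step 4: cell (1,4)='T' (+4 fires, +6 burnt)
Step 5: cell (1,4)='F' (+3 fires, +4 burnt)
  -> target ignites at step 5
Step 6: cell (1,4)='.' (+2 fires, +3 burnt)
Step 7: cell (1,4)='.' (+0 fires, +2 burnt)
  fire out at step 7

5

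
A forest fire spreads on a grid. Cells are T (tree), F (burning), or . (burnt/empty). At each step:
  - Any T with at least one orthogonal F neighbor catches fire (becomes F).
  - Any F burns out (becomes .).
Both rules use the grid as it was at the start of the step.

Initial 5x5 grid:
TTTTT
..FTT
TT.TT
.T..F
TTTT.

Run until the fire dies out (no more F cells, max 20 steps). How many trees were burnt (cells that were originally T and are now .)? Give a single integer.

Step 1: +3 fires, +2 burnt (F count now 3)
Step 2: +4 fires, +3 burnt (F count now 4)
Step 3: +2 fires, +4 burnt (F count now 2)
Step 4: +0 fires, +2 burnt (F count now 0)
Fire out after step 4
Initially T: 16, now '.': 18
Total burnt (originally-T cells now '.'): 9

Answer: 9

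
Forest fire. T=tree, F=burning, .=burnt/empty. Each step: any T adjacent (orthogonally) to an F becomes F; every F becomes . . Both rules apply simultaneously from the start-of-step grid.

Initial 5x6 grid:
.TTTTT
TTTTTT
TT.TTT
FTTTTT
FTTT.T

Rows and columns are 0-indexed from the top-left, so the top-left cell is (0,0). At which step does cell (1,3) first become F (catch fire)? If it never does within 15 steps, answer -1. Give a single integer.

Step 1: cell (1,3)='T' (+3 fires, +2 burnt)
Step 2: cell (1,3)='T' (+4 fires, +3 burnt)
Step 3: cell (1,3)='T' (+3 fires, +4 burnt)
Step 4: cell (1,3)='T' (+4 fires, +3 burnt)
Step 5: cell (1,3)='F' (+4 fires, +4 burnt)
  -> target ignites at step 5
Step 6: cell (1,3)='.' (+4 fires, +4 burnt)
Step 7: cell (1,3)='.' (+2 fires, +4 burnt)
Step 8: cell (1,3)='.' (+1 fires, +2 burnt)
Step 9: cell (1,3)='.' (+0 fires, +1 burnt)
  fire out at step 9

5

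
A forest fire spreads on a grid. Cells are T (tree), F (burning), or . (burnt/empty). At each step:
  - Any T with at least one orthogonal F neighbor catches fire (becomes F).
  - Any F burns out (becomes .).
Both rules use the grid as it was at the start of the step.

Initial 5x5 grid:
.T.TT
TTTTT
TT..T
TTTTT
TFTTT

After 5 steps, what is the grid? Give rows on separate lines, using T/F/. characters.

Step 1: 3 trees catch fire, 1 burn out
  .T.TT
  TTTTT
  TT..T
  TFTTT
  F.FTT
Step 2: 4 trees catch fire, 3 burn out
  .T.TT
  TTTTT
  TF..T
  F.FTT
  ...FT
Step 3: 4 trees catch fire, 4 burn out
  .T.TT
  TFTTT
  F...T
  ...FT
  ....F
Step 4: 4 trees catch fire, 4 burn out
  .F.TT
  F.FTT
  ....T
  ....F
  .....
Step 5: 2 trees catch fire, 4 burn out
  ...TT
  ...FT
  ....F
  .....
  .....

...TT
...FT
....F
.....
.....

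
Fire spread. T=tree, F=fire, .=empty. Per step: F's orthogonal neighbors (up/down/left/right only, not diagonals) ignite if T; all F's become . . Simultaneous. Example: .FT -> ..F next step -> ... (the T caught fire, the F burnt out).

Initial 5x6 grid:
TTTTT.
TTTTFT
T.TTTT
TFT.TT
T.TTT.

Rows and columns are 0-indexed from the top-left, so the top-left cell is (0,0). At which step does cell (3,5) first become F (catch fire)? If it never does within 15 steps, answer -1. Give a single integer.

Step 1: cell (3,5)='T' (+6 fires, +2 burnt)
Step 2: cell (3,5)='T' (+9 fires, +6 burnt)
Step 3: cell (3,5)='F' (+6 fires, +9 burnt)
  -> target ignites at step 3
Step 4: cell (3,5)='.' (+2 fires, +6 burnt)
Step 5: cell (3,5)='.' (+0 fires, +2 burnt)
  fire out at step 5

3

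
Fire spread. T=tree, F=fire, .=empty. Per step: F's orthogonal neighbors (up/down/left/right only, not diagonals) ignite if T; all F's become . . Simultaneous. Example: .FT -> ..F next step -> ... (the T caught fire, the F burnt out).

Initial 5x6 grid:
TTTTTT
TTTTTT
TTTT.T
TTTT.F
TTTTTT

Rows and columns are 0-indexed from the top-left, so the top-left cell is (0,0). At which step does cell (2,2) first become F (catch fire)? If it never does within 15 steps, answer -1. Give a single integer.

Step 1: cell (2,2)='T' (+2 fires, +1 burnt)
Step 2: cell (2,2)='T' (+2 fires, +2 burnt)
Step 3: cell (2,2)='T' (+3 fires, +2 burnt)
Step 4: cell (2,2)='T' (+4 fires, +3 burnt)
Step 5: cell (2,2)='T' (+5 fires, +4 burnt)
Step 6: cell (2,2)='F' (+5 fires, +5 burnt)
  -> target ignites at step 6
Step 7: cell (2,2)='.' (+4 fires, +5 burnt)
Step 8: cell (2,2)='.' (+2 fires, +4 burnt)
Step 9: cell (2,2)='.' (+0 fires, +2 burnt)
  fire out at step 9

6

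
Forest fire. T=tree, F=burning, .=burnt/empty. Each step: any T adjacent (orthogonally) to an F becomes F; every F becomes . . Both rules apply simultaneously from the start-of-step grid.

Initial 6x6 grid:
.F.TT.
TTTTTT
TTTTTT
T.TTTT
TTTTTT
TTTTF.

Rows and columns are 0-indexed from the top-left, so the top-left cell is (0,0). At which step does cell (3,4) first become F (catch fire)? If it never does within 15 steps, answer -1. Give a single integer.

Step 1: cell (3,4)='T' (+3 fires, +2 burnt)
Step 2: cell (3,4)='F' (+7 fires, +3 burnt)
  -> target ignites at step 2
Step 3: cell (3,4)='.' (+8 fires, +7 burnt)
Step 4: cell (3,4)='.' (+8 fires, +8 burnt)
Step 5: cell (3,4)='.' (+3 fires, +8 burnt)
Step 6: cell (3,4)='.' (+0 fires, +3 burnt)
  fire out at step 6

2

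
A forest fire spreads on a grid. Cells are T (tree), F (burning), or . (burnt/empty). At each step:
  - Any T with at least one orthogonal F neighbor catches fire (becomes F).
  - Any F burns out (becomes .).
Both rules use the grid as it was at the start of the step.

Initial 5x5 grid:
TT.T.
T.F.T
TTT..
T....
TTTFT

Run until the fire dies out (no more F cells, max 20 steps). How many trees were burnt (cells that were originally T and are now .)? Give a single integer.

Step 1: +3 fires, +2 burnt (F count now 3)
Step 2: +2 fires, +3 burnt (F count now 2)
Step 3: +2 fires, +2 burnt (F count now 2)
Step 4: +2 fires, +2 burnt (F count now 2)
Step 5: +1 fires, +2 burnt (F count now 1)
Step 6: +1 fires, +1 burnt (F count now 1)
Step 7: +0 fires, +1 burnt (F count now 0)
Fire out after step 7
Initially T: 13, now '.': 23
Total burnt (originally-T cells now '.'): 11

Answer: 11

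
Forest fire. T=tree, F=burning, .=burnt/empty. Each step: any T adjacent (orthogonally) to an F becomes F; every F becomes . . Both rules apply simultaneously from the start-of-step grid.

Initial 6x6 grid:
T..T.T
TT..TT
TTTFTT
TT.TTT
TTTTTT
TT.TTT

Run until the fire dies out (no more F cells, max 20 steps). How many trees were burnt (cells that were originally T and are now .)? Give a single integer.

Step 1: +3 fires, +1 burnt (F count now 3)
Step 2: +5 fires, +3 burnt (F count now 5)
Step 3: +8 fires, +5 burnt (F count now 8)
Step 4: +6 fires, +8 burnt (F count now 6)
Step 5: +4 fires, +6 burnt (F count now 4)
Step 6: +1 fires, +4 burnt (F count now 1)
Step 7: +0 fires, +1 burnt (F count now 0)
Fire out after step 7
Initially T: 28, now '.': 35
Total burnt (originally-T cells now '.'): 27

Answer: 27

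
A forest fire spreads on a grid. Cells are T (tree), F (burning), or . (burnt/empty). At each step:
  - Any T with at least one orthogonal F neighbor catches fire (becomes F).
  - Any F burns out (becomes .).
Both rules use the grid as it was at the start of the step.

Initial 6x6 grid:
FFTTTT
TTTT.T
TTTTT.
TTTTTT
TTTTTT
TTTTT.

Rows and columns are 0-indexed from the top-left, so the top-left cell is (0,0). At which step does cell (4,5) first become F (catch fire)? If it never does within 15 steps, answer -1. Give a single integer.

Step 1: cell (4,5)='T' (+3 fires, +2 burnt)
Step 2: cell (4,5)='T' (+4 fires, +3 burnt)
Step 3: cell (4,5)='T' (+5 fires, +4 burnt)
Step 4: cell (4,5)='T' (+5 fires, +5 burnt)
Step 5: cell (4,5)='T' (+6 fires, +5 burnt)
Step 6: cell (4,5)='T' (+3 fires, +6 burnt)
Step 7: cell (4,5)='T' (+3 fires, +3 burnt)
Step 8: cell (4,5)='F' (+2 fires, +3 burnt)
  -> target ignites at step 8
Step 9: cell (4,5)='.' (+0 fires, +2 burnt)
  fire out at step 9

8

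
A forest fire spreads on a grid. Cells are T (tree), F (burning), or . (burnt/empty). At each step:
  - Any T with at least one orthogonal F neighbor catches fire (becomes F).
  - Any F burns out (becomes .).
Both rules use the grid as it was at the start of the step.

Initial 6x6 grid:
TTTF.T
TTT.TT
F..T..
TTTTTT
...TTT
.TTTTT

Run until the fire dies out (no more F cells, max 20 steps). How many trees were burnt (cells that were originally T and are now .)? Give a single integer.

Step 1: +3 fires, +2 burnt (F count now 3)
Step 2: +5 fires, +3 burnt (F count now 5)
Step 3: +1 fires, +5 burnt (F count now 1)
Step 4: +1 fires, +1 burnt (F count now 1)
Step 5: +3 fires, +1 burnt (F count now 3)
Step 6: +3 fires, +3 burnt (F count now 3)
Step 7: +3 fires, +3 burnt (F count now 3)
Step 8: +2 fires, +3 burnt (F count now 2)
Step 9: +0 fires, +2 burnt (F count now 0)
Fire out after step 9
Initially T: 24, now '.': 33
Total burnt (originally-T cells now '.'): 21

Answer: 21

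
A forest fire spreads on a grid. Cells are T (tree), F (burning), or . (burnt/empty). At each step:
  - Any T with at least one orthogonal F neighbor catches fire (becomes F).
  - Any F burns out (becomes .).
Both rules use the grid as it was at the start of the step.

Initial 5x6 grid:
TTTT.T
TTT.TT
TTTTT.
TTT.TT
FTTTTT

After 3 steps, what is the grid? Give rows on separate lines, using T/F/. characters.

Step 1: 2 trees catch fire, 1 burn out
  TTTT.T
  TTT.TT
  TTTTT.
  FTT.TT
  .FTTTT
Step 2: 3 trees catch fire, 2 burn out
  TTTT.T
  TTT.TT
  FTTTT.
  .FT.TT
  ..FTTT
Step 3: 4 trees catch fire, 3 burn out
  TTTT.T
  FTT.TT
  .FTTT.
  ..F.TT
  ...FTT

TTTT.T
FTT.TT
.FTTT.
..F.TT
...FTT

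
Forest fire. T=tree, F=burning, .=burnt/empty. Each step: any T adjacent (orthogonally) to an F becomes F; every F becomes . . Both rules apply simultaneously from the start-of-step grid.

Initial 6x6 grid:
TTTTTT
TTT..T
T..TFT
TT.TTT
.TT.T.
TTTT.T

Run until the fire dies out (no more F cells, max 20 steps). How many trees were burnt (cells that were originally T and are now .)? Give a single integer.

Step 1: +3 fires, +1 burnt (F count now 3)
Step 2: +4 fires, +3 burnt (F count now 4)
Step 3: +1 fires, +4 burnt (F count now 1)
Step 4: +1 fires, +1 burnt (F count now 1)
Step 5: +1 fires, +1 burnt (F count now 1)
Step 6: +1 fires, +1 burnt (F count now 1)
Step 7: +2 fires, +1 burnt (F count now 2)
Step 8: +2 fires, +2 burnt (F count now 2)
Step 9: +1 fires, +2 burnt (F count now 1)
Step 10: +1 fires, +1 burnt (F count now 1)
Step 11: +1 fires, +1 burnt (F count now 1)
Step 12: +1 fires, +1 burnt (F count now 1)
Step 13: +1 fires, +1 burnt (F count now 1)
Step 14: +2 fires, +1 burnt (F count now 2)
Step 15: +2 fires, +2 burnt (F count now 2)
Step 16: +1 fires, +2 burnt (F count now 1)
Step 17: +0 fires, +1 burnt (F count now 0)
Fire out after step 17
Initially T: 26, now '.': 35
Total burnt (originally-T cells now '.'): 25

Answer: 25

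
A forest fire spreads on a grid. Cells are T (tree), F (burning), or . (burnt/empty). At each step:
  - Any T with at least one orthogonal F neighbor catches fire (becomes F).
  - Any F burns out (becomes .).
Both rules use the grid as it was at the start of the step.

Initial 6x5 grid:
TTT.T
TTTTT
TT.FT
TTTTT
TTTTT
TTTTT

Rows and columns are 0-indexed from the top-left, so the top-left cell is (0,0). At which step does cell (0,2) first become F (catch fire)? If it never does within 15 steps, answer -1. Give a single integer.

Step 1: cell (0,2)='T' (+3 fires, +1 burnt)
Step 2: cell (0,2)='T' (+5 fires, +3 burnt)
Step 3: cell (0,2)='F' (+7 fires, +5 burnt)
  -> target ignites at step 3
Step 4: cell (0,2)='.' (+7 fires, +7 burnt)
Step 5: cell (0,2)='.' (+4 fires, +7 burnt)
Step 6: cell (0,2)='.' (+1 fires, +4 burnt)
Step 7: cell (0,2)='.' (+0 fires, +1 burnt)
  fire out at step 7

3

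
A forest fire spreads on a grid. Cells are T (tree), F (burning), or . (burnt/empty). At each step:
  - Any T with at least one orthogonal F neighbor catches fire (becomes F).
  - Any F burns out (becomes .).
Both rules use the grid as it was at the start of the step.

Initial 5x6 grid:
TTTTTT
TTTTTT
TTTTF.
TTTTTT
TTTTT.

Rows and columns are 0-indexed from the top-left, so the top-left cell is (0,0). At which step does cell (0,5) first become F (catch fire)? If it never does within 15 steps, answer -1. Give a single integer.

Step 1: cell (0,5)='T' (+3 fires, +1 burnt)
Step 2: cell (0,5)='T' (+7 fires, +3 burnt)
Step 3: cell (0,5)='F' (+6 fires, +7 burnt)
  -> target ignites at step 3
Step 4: cell (0,5)='.' (+5 fires, +6 burnt)
Step 5: cell (0,5)='.' (+4 fires, +5 burnt)
Step 6: cell (0,5)='.' (+2 fires, +4 burnt)
Step 7: cell (0,5)='.' (+0 fires, +2 burnt)
  fire out at step 7

3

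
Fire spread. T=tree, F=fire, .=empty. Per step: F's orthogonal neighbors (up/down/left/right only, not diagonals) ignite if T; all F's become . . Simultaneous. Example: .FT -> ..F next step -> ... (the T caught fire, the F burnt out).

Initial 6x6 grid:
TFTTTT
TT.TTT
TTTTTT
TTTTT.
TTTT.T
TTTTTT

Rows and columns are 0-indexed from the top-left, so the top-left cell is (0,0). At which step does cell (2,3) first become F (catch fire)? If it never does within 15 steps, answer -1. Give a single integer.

Step 1: cell (2,3)='T' (+3 fires, +1 burnt)
Step 2: cell (2,3)='T' (+3 fires, +3 burnt)
Step 3: cell (2,3)='T' (+5 fires, +3 burnt)
Step 4: cell (2,3)='F' (+6 fires, +5 burnt)
  -> target ignites at step 4
Step 5: cell (2,3)='.' (+6 fires, +6 burnt)
Step 6: cell (2,3)='.' (+5 fires, +6 burnt)
Step 7: cell (2,3)='.' (+1 fires, +5 burnt)
Step 8: cell (2,3)='.' (+1 fires, +1 burnt)
Step 9: cell (2,3)='.' (+1 fires, +1 burnt)
Step 10: cell (2,3)='.' (+1 fires, +1 burnt)
Step 11: cell (2,3)='.' (+0 fires, +1 burnt)
  fire out at step 11

4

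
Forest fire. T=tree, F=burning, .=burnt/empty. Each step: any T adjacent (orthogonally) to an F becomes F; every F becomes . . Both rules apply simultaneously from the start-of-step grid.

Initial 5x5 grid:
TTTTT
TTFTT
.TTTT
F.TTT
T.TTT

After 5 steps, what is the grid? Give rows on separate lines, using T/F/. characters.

Step 1: 5 trees catch fire, 2 burn out
  TTFTT
  TF.FT
  .TFTT
  ..TTT
  F.TTT
Step 2: 7 trees catch fire, 5 burn out
  TF.FT
  F...F
  .F.FT
  ..FTT
  ..TTT
Step 3: 5 trees catch fire, 7 burn out
  F...F
  .....
  ....F
  ...FT
  ..FTT
Step 4: 2 trees catch fire, 5 burn out
  .....
  .....
  .....
  ....F
  ...FT
Step 5: 1 trees catch fire, 2 burn out
  .....
  .....
  .....
  .....
  ....F

.....
.....
.....
.....
....F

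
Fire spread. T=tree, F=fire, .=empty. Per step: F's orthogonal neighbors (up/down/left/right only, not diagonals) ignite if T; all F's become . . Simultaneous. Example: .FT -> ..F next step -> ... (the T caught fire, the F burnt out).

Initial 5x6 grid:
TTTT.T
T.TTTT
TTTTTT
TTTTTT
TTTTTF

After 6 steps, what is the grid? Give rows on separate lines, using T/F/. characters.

Step 1: 2 trees catch fire, 1 burn out
  TTTT.T
  T.TTTT
  TTTTTT
  TTTTTF
  TTTTF.
Step 2: 3 trees catch fire, 2 burn out
  TTTT.T
  T.TTTT
  TTTTTF
  TTTTF.
  TTTF..
Step 3: 4 trees catch fire, 3 burn out
  TTTT.T
  T.TTTF
  TTTTF.
  TTTF..
  TTF...
Step 4: 5 trees catch fire, 4 burn out
  TTTT.F
  T.TTF.
  TTTF..
  TTF...
  TF....
Step 5: 4 trees catch fire, 5 burn out
  TTTT..
  T.TF..
  TTF...
  TF....
  F.....
Step 6: 4 trees catch fire, 4 burn out
  TTTF..
  T.F...
  TF....
  F.....
  ......

TTTF..
T.F...
TF....
F.....
......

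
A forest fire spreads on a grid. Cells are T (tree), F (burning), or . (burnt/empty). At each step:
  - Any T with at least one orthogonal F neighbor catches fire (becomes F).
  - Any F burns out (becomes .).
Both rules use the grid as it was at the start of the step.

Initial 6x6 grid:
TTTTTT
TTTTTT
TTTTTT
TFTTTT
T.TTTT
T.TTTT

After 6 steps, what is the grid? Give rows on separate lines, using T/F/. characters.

Step 1: 3 trees catch fire, 1 burn out
  TTTTTT
  TTTTTT
  TFTTTT
  F.FTTT
  T.TTTT
  T.TTTT
Step 2: 6 trees catch fire, 3 burn out
  TTTTTT
  TFTTTT
  F.FTTT
  ...FTT
  F.FTTT
  T.TTTT
Step 3: 8 trees catch fire, 6 burn out
  TFTTTT
  F.FTTT
  ...FTT
  ....FT
  ...FTT
  F.FTTT
Step 4: 7 trees catch fire, 8 burn out
  F.FTTT
  ...FTT
  ....FT
  .....F
  ....FT
  ...FTT
Step 5: 5 trees catch fire, 7 burn out
  ...FTT
  ....FT
  .....F
  ......
  .....F
  ....FT
Step 6: 3 trees catch fire, 5 burn out
  ....FT
  .....F
  ......
  ......
  ......
  .....F

....FT
.....F
......
......
......
.....F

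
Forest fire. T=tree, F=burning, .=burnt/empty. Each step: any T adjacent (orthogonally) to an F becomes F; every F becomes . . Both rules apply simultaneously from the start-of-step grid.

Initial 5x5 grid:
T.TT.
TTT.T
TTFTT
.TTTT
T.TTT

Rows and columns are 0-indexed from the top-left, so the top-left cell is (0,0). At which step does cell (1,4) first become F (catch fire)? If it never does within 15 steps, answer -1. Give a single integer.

Step 1: cell (1,4)='T' (+4 fires, +1 burnt)
Step 2: cell (1,4)='T' (+7 fires, +4 burnt)
Step 3: cell (1,4)='F' (+5 fires, +7 burnt)
  -> target ignites at step 3
Step 4: cell (1,4)='.' (+2 fires, +5 burnt)
Step 5: cell (1,4)='.' (+0 fires, +2 burnt)
  fire out at step 5

3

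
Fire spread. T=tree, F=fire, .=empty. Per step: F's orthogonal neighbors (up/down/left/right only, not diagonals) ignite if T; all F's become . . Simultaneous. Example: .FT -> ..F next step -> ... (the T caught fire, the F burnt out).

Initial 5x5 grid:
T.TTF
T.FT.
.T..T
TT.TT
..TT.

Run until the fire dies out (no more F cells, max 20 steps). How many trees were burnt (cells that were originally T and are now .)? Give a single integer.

Answer: 3

Derivation:
Step 1: +3 fires, +2 burnt (F count now 3)
Step 2: +0 fires, +3 burnt (F count now 0)
Fire out after step 2
Initially T: 13, now '.': 15
Total burnt (originally-T cells now '.'): 3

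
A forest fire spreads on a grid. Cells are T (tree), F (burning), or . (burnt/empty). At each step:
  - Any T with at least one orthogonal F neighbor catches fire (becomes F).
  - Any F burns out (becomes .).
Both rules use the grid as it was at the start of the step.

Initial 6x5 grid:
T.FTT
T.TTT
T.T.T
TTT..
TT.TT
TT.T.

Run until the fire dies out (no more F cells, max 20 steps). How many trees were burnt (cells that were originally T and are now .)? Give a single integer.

Step 1: +2 fires, +1 burnt (F count now 2)
Step 2: +3 fires, +2 burnt (F count now 3)
Step 3: +2 fires, +3 burnt (F count now 2)
Step 4: +2 fires, +2 burnt (F count now 2)
Step 5: +2 fires, +2 burnt (F count now 2)
Step 6: +3 fires, +2 burnt (F count now 3)
Step 7: +2 fires, +3 burnt (F count now 2)
Step 8: +1 fires, +2 burnt (F count now 1)
Step 9: +0 fires, +1 burnt (F count now 0)
Fire out after step 9
Initially T: 20, now '.': 27
Total burnt (originally-T cells now '.'): 17

Answer: 17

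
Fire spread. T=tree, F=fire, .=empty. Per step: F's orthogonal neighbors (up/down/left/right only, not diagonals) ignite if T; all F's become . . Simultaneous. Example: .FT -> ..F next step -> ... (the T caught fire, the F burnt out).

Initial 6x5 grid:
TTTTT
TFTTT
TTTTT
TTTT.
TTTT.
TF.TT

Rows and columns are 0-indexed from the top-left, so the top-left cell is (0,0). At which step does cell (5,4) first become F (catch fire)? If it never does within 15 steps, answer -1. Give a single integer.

Step 1: cell (5,4)='T' (+6 fires, +2 burnt)
Step 2: cell (5,4)='T' (+8 fires, +6 burnt)
Step 3: cell (5,4)='T' (+6 fires, +8 burnt)
Step 4: cell (5,4)='T' (+4 fires, +6 burnt)
Step 5: cell (5,4)='F' (+1 fires, +4 burnt)
  -> target ignites at step 5
Step 6: cell (5,4)='.' (+0 fires, +1 burnt)
  fire out at step 6

5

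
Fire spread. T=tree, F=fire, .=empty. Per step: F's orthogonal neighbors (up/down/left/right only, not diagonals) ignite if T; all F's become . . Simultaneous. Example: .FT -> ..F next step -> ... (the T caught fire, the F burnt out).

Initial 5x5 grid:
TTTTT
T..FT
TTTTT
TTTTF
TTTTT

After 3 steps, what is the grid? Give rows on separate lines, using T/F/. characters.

Step 1: 6 trees catch fire, 2 burn out
  TTTFT
  T...F
  TTTFF
  TTTF.
  TTTTF
Step 2: 5 trees catch fire, 6 burn out
  TTF.F
  T....
  TTF..
  TTF..
  TTTF.
Step 3: 4 trees catch fire, 5 burn out
  TF...
  T....
  TF...
  TF...
  TTF..

TF...
T....
TF...
TF...
TTF..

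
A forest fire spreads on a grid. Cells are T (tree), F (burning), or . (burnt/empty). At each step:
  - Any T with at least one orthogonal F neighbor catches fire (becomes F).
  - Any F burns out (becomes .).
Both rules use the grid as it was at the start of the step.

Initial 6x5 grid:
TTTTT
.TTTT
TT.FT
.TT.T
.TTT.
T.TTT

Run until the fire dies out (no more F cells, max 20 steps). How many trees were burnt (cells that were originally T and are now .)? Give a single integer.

Step 1: +2 fires, +1 burnt (F count now 2)
Step 2: +4 fires, +2 burnt (F count now 4)
Step 3: +3 fires, +4 burnt (F count now 3)
Step 4: +2 fires, +3 burnt (F count now 2)
Step 5: +3 fires, +2 burnt (F count now 3)
Step 6: +2 fires, +3 burnt (F count now 2)
Step 7: +1 fires, +2 burnt (F count now 1)
Step 8: +2 fires, +1 burnt (F count now 2)
Step 9: +1 fires, +2 burnt (F count now 1)
Step 10: +1 fires, +1 burnt (F count now 1)
Step 11: +0 fires, +1 burnt (F count now 0)
Fire out after step 11
Initially T: 22, now '.': 29
Total burnt (originally-T cells now '.'): 21

Answer: 21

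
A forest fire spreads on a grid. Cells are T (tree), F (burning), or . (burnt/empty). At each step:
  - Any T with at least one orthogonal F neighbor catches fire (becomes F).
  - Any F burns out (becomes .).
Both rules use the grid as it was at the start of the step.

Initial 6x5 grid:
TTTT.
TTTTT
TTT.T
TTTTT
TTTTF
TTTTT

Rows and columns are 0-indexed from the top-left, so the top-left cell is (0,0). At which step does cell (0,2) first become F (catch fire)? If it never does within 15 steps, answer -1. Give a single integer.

Step 1: cell (0,2)='T' (+3 fires, +1 burnt)
Step 2: cell (0,2)='T' (+4 fires, +3 burnt)
Step 3: cell (0,2)='T' (+4 fires, +4 burnt)
Step 4: cell (0,2)='T' (+5 fires, +4 burnt)
Step 5: cell (0,2)='T' (+5 fires, +5 burnt)
Step 6: cell (0,2)='F' (+3 fires, +5 burnt)
  -> target ignites at step 6
Step 7: cell (0,2)='.' (+2 fires, +3 burnt)
Step 8: cell (0,2)='.' (+1 fires, +2 burnt)
Step 9: cell (0,2)='.' (+0 fires, +1 burnt)
  fire out at step 9

6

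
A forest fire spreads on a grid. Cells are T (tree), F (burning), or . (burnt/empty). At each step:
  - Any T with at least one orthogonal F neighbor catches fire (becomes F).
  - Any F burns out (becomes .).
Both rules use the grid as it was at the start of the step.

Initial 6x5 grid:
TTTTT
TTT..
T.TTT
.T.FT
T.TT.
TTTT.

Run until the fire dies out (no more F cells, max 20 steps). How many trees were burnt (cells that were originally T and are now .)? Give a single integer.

Step 1: +3 fires, +1 burnt (F count now 3)
Step 2: +4 fires, +3 burnt (F count now 4)
Step 3: +2 fires, +4 burnt (F count now 2)
Step 4: +3 fires, +2 burnt (F count now 3)
Step 5: +4 fires, +3 burnt (F count now 4)
Step 6: +4 fires, +4 burnt (F count now 4)
Step 7: +0 fires, +4 burnt (F count now 0)
Fire out after step 7
Initially T: 21, now '.': 29
Total burnt (originally-T cells now '.'): 20

Answer: 20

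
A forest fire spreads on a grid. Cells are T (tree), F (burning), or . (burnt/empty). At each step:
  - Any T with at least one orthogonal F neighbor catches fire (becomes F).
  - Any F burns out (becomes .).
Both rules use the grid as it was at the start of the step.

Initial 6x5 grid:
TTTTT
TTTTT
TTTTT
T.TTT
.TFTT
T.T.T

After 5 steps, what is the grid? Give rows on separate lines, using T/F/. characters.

Step 1: 4 trees catch fire, 1 burn out
  TTTTT
  TTTTT
  TTTTT
  T.FTT
  .F.FT
  T.F.T
Step 2: 3 trees catch fire, 4 burn out
  TTTTT
  TTTTT
  TTFTT
  T..FT
  ....F
  T...T
Step 3: 5 trees catch fire, 3 burn out
  TTTTT
  TTFTT
  TF.FT
  T...F
  .....
  T...F
Step 4: 5 trees catch fire, 5 burn out
  TTFTT
  TF.FT
  F...F
  T....
  .....
  T....
Step 5: 5 trees catch fire, 5 burn out
  TF.FT
  F...F
  .....
  F....
  .....
  T....

TF.FT
F...F
.....
F....
.....
T....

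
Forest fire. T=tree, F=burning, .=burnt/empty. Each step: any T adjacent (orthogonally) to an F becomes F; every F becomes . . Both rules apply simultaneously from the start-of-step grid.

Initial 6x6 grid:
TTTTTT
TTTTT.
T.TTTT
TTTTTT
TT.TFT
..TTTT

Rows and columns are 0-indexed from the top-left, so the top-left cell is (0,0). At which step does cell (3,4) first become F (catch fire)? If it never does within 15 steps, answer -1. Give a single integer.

Step 1: cell (3,4)='F' (+4 fires, +1 burnt)
  -> target ignites at step 1
Step 2: cell (3,4)='.' (+5 fires, +4 burnt)
Step 3: cell (3,4)='.' (+5 fires, +5 burnt)
Step 4: cell (3,4)='.' (+4 fires, +5 burnt)
Step 5: cell (3,4)='.' (+5 fires, +4 burnt)
Step 6: cell (3,4)='.' (+4 fires, +5 burnt)
Step 7: cell (3,4)='.' (+2 fires, +4 burnt)
Step 8: cell (3,4)='.' (+1 fires, +2 burnt)
Step 9: cell (3,4)='.' (+0 fires, +1 burnt)
  fire out at step 9

1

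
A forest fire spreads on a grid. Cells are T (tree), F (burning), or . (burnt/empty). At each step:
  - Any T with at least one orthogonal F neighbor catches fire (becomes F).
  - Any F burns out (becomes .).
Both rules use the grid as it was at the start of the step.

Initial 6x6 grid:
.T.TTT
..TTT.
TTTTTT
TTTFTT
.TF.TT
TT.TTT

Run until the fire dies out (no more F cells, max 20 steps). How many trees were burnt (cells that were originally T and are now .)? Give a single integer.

Step 1: +4 fires, +2 burnt (F count now 4)
Step 2: +7 fires, +4 burnt (F count now 7)
Step 3: +9 fires, +7 burnt (F count now 9)
Step 4: +4 fires, +9 burnt (F count now 4)
Step 5: +1 fires, +4 burnt (F count now 1)
Step 6: +0 fires, +1 burnt (F count now 0)
Fire out after step 6
Initially T: 26, now '.': 35
Total burnt (originally-T cells now '.'): 25

Answer: 25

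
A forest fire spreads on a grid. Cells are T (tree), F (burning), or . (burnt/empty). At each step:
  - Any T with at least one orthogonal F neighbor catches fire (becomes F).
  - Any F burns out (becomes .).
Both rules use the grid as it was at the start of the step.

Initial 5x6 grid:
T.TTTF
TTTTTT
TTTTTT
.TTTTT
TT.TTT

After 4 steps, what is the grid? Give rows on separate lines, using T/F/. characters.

Step 1: 2 trees catch fire, 1 burn out
  T.TTF.
  TTTTTF
  TTTTTT
  .TTTTT
  TT.TTT
Step 2: 3 trees catch fire, 2 burn out
  T.TF..
  TTTTF.
  TTTTTF
  .TTTTT
  TT.TTT
Step 3: 4 trees catch fire, 3 burn out
  T.F...
  TTTF..
  TTTTF.
  .TTTTF
  TT.TTT
Step 4: 4 trees catch fire, 4 burn out
  T.....
  TTF...
  TTTF..
  .TTTF.
  TT.TTF

T.....
TTF...
TTTF..
.TTTF.
TT.TTF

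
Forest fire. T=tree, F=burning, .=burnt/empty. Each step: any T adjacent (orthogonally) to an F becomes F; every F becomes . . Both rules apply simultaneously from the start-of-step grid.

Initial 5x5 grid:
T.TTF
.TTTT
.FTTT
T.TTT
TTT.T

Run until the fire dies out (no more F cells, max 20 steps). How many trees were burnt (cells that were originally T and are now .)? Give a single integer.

Answer: 17

Derivation:
Step 1: +4 fires, +2 burnt (F count now 4)
Step 2: +6 fires, +4 burnt (F count now 6)
Step 3: +3 fires, +6 burnt (F count now 3)
Step 4: +2 fires, +3 burnt (F count now 2)
Step 5: +1 fires, +2 burnt (F count now 1)
Step 6: +1 fires, +1 burnt (F count now 1)
Step 7: +0 fires, +1 burnt (F count now 0)
Fire out after step 7
Initially T: 18, now '.': 24
Total burnt (originally-T cells now '.'): 17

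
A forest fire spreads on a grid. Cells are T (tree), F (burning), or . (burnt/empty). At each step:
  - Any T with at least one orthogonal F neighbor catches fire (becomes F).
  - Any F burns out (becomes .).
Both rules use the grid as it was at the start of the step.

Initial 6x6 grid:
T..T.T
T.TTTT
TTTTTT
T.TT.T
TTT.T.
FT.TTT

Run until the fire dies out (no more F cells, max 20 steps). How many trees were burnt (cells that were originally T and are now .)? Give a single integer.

Step 1: +2 fires, +1 burnt (F count now 2)
Step 2: +2 fires, +2 burnt (F count now 2)
Step 3: +2 fires, +2 burnt (F count now 2)
Step 4: +3 fires, +2 burnt (F count now 3)
Step 5: +3 fires, +3 burnt (F count now 3)
Step 6: +2 fires, +3 burnt (F count now 2)
Step 7: +2 fires, +2 burnt (F count now 2)
Step 8: +3 fires, +2 burnt (F count now 3)
Step 9: +2 fires, +3 burnt (F count now 2)
Step 10: +1 fires, +2 burnt (F count now 1)
Step 11: +0 fires, +1 burnt (F count now 0)
Fire out after step 11
Initially T: 26, now '.': 32
Total burnt (originally-T cells now '.'): 22

Answer: 22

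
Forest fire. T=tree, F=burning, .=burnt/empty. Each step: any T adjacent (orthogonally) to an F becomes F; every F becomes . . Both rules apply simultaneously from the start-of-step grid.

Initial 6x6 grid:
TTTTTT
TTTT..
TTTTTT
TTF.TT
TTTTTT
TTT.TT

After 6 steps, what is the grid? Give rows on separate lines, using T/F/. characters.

Step 1: 3 trees catch fire, 1 burn out
  TTTTTT
  TTTT..
  TTFTTT
  TF..TT
  TTFTTT
  TTT.TT
Step 2: 7 trees catch fire, 3 burn out
  TTTTTT
  TTFT..
  TF.FTT
  F...TT
  TF.FTT
  TTF.TT
Step 3: 8 trees catch fire, 7 burn out
  TTFTTT
  TF.F..
  F...FT
  ....TT
  F...FT
  TF..TT
Step 4: 8 trees catch fire, 8 burn out
  TF.FTT
  F.....
  .....F
  ....FT
  .....F
  F...FT
Step 5: 4 trees catch fire, 8 burn out
  F...FT
  ......
  ......
  .....F
  ......
  .....F
Step 6: 1 trees catch fire, 4 burn out
  .....F
  ......
  ......
  ......
  ......
  ......

.....F
......
......
......
......
......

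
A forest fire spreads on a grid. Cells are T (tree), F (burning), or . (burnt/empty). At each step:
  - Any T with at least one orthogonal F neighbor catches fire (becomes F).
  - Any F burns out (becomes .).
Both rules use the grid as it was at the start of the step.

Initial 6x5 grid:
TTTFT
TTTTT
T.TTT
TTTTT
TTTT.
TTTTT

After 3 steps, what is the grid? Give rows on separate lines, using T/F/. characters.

Step 1: 3 trees catch fire, 1 burn out
  TTF.F
  TTTFT
  T.TTT
  TTTTT
  TTTT.
  TTTTT
Step 2: 4 trees catch fire, 3 burn out
  TF...
  TTF.F
  T.TFT
  TTTTT
  TTTT.
  TTTTT
Step 3: 5 trees catch fire, 4 burn out
  F....
  TF...
  T.F.F
  TTTFT
  TTTT.
  TTTTT

F....
TF...
T.F.F
TTTFT
TTTT.
TTTTT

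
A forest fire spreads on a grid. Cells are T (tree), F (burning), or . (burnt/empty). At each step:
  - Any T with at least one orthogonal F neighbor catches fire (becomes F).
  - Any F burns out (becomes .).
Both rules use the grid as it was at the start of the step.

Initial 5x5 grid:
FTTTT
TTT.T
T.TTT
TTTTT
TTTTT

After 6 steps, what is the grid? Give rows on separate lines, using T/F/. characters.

Step 1: 2 trees catch fire, 1 burn out
  .FTTT
  FTT.T
  T.TTT
  TTTTT
  TTTTT
Step 2: 3 trees catch fire, 2 burn out
  ..FTT
  .FT.T
  F.TTT
  TTTTT
  TTTTT
Step 3: 3 trees catch fire, 3 burn out
  ...FT
  ..F.T
  ..TTT
  FTTTT
  TTTTT
Step 4: 4 trees catch fire, 3 burn out
  ....F
  ....T
  ..FTT
  .FTTT
  FTTTT
Step 5: 4 trees catch fire, 4 burn out
  .....
  ....F
  ...FT
  ..FTT
  .FTTT
Step 6: 3 trees catch fire, 4 burn out
  .....
  .....
  ....F
  ...FT
  ..FTT

.....
.....
....F
...FT
..FTT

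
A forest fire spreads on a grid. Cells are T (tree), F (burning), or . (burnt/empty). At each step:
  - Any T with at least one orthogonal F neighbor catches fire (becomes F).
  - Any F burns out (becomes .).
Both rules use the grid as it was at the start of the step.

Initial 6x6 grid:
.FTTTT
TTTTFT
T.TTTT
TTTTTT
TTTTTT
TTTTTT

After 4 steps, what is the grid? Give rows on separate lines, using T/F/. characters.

Step 1: 6 trees catch fire, 2 burn out
  ..FTFT
  TFTF.F
  T.TTFT
  TTTTTT
  TTTTTT
  TTTTTT
Step 2: 7 trees catch fire, 6 burn out
  ...F.F
  F.F...
  T.TF.F
  TTTTFT
  TTTTTT
  TTTTTT
Step 3: 5 trees catch fire, 7 burn out
  ......
  ......
  F.F...
  TTTF.F
  TTTTFT
  TTTTTT
Step 4: 5 trees catch fire, 5 burn out
  ......
  ......
  ......
  FTF...
  TTTF.F
  TTTTFT

......
......
......
FTF...
TTTF.F
TTTTFT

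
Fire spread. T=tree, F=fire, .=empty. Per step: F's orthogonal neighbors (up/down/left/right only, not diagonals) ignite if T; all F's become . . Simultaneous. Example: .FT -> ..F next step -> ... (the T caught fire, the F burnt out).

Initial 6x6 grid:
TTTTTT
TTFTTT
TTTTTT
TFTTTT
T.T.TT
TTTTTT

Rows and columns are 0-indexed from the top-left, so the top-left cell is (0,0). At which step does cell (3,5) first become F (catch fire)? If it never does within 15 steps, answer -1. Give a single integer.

Step 1: cell (3,5)='T' (+7 fires, +2 burnt)
Step 2: cell (3,5)='T' (+9 fires, +7 burnt)
Step 3: cell (3,5)='T' (+7 fires, +9 burnt)
Step 4: cell (3,5)='F' (+6 fires, +7 burnt)
  -> target ignites at step 4
Step 5: cell (3,5)='.' (+2 fires, +6 burnt)
Step 6: cell (3,5)='.' (+1 fires, +2 burnt)
Step 7: cell (3,5)='.' (+0 fires, +1 burnt)
  fire out at step 7

4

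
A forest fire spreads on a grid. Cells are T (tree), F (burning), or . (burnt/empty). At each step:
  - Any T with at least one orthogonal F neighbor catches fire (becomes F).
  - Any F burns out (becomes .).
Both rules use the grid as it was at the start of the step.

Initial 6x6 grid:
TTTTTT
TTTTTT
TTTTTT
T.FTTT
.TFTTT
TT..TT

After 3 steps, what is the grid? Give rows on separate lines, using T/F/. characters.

Step 1: 4 trees catch fire, 2 burn out
  TTTTTT
  TTTTTT
  TTFTTT
  T..FTT
  .F.FTT
  TT..TT
Step 2: 6 trees catch fire, 4 burn out
  TTTTTT
  TTFTTT
  TF.FTT
  T...FT
  ....FT
  TF..TT
Step 3: 9 trees catch fire, 6 burn out
  TTFTTT
  TF.FTT
  F...FT
  T....F
  .....F
  F...FT

TTFTTT
TF.FTT
F...FT
T....F
.....F
F...FT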